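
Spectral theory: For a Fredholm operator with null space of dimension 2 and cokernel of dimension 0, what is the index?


The Fredholm index is defined as ind(T) = dim(ker T) - dim(coker T)
= 2 - 0
= 2

2


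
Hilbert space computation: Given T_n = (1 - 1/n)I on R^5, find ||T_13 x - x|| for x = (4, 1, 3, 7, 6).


T_13 x - x = (1 - 1/13)x - x = -x/13
||x|| = sqrt(111) = 10.5357
||T_13 x - x|| = ||x||/13 = 10.5357/13 = 0.8104

0.8104


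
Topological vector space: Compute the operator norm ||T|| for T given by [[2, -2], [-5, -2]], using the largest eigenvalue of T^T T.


A^T A = [[29, 6], [6, 8]]
trace(A^T A) = 37, det(A^T A) = 196
discriminant = 37^2 - 4*196 = 585
Largest eigenvalue of A^T A = (trace + sqrt(disc))/2 = 30.5934
||T|| = sqrt(30.5934) = 5.5311

5.5311


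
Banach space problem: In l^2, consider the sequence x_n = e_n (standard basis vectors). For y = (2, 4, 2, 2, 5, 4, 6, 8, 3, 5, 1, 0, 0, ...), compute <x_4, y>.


x_4 = e_4 is the standard basis vector with 1 in position 4.
<x_4, y> = y_4 = 2
As n -> infinity, <x_n, y> -> 0, confirming weak convergence of (x_n) to 0.

2


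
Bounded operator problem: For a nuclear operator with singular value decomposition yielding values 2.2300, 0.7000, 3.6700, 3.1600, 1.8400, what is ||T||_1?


The nuclear norm is the sum of all singular values.
||T||_1 = 2.2300 + 0.7000 + 3.6700 + 3.1600 + 1.8400
= 11.6000

11.6000


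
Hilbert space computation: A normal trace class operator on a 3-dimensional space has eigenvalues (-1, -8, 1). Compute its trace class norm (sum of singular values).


For a normal operator, singular values equal |eigenvalues|.
Trace norm = sum |lambda_i| = 1 + 8 + 1
= 10

10


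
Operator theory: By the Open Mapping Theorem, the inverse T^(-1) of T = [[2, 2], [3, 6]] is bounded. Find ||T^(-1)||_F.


det(T) = 2*6 - 2*3 = 6
T^(-1) = (1/6) * [[6, -2], [-3, 2]] = [[1.0000, -0.3333], [-0.5000, 0.3333]]
||T^(-1)||_F^2 = 1.0000^2 + (-0.3333)^2 + (-0.5000)^2 + 0.3333^2 = 1.4722
||T^(-1)||_F = sqrt(1.4722) = 1.2134

1.2134


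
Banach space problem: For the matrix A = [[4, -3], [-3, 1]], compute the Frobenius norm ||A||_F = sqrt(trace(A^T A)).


||A||_F^2 = sum a_ij^2
= 4^2 + (-3)^2 + (-3)^2 + 1^2
= 16 + 9 + 9 + 1 = 35
||A||_F = sqrt(35) = 5.9161

5.9161


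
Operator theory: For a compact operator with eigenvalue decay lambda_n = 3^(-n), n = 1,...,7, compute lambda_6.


The eigenvalue formula gives lambda_6 = 1/3^6
= 1/729
= 0.0014

0.0014


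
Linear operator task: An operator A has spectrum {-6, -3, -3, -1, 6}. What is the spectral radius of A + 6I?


Spectrum of A + 6I = {0, 3, 3, 5, 12}
Spectral radius = max |lambda| over the shifted spectrum
= max(0, 3, 3, 5, 12) = 12

12


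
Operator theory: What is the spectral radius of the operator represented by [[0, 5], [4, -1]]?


For a 2x2 matrix, eigenvalues satisfy lambda^2 - (trace)*lambda + det = 0
trace = 0 + -1 = -1
det = 0*-1 - 5*4 = -20
discriminant = (-1)^2 - 4*(-20) = 81
spectral radius = max |eigenvalue| = 5.0000

5.0000


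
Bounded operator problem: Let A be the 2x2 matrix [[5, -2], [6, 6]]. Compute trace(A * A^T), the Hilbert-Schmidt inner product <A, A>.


trace(A * A^T) = sum of squares of all entries
= 5^2 + (-2)^2 + 6^2 + 6^2
= 25 + 4 + 36 + 36
= 101

101


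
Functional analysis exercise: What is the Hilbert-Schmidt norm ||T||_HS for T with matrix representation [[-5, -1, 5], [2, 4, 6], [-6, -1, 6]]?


The Hilbert-Schmidt norm is sqrt(sum of squares of all entries).
Sum of squares = (-5)^2 + (-1)^2 + 5^2 + 2^2 + 4^2 + 6^2 + (-6)^2 + (-1)^2 + 6^2
= 25 + 1 + 25 + 4 + 16 + 36 + 36 + 1 + 36 = 180
||T||_HS = sqrt(180) = 13.4164

13.4164


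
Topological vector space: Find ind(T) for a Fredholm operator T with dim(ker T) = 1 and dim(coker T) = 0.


The Fredholm index is defined as ind(T) = dim(ker T) - dim(coker T)
= 1 - 0
= 1

1


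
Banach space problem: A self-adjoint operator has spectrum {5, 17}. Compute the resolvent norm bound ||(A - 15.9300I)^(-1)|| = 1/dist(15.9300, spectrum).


dist(15.9300, {5, 17}) = min(|15.9300 - 5|, |15.9300 - 17|)
= min(10.9300, 1.0700) = 1.0700
Resolvent bound = 1/1.0700 = 0.9346

0.9346


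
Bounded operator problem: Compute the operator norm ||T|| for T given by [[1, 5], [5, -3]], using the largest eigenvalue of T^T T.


A^T A = [[26, -10], [-10, 34]]
trace(A^T A) = 60, det(A^T A) = 784
discriminant = 60^2 - 4*784 = 464
Largest eigenvalue of A^T A = (trace + sqrt(disc))/2 = 40.7703
||T|| = sqrt(40.7703) = 6.3852

6.3852


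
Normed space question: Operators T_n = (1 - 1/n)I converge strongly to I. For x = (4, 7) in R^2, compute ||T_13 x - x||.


T_13 x - x = (1 - 1/13)x - x = -x/13
||x|| = sqrt(65) = 8.0623
||T_13 x - x|| = ||x||/13 = 8.0623/13 = 0.6202

0.6202


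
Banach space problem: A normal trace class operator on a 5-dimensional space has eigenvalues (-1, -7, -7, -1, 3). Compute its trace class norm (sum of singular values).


For a normal operator, singular values equal |eigenvalues|.
Trace norm = sum |lambda_i| = 1 + 7 + 7 + 1 + 3
= 19

19


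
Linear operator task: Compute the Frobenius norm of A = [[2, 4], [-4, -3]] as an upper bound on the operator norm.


||A||_F^2 = sum a_ij^2
= 2^2 + 4^2 + (-4)^2 + (-3)^2
= 4 + 16 + 16 + 9 = 45
||A||_F = sqrt(45) = 6.7082

6.7082


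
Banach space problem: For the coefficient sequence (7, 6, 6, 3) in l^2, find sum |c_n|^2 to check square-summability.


sum |c_n|^2 = 7^2 + 6^2 + 6^2 + 3^2
= 49 + 36 + 36 + 9
= 130

130


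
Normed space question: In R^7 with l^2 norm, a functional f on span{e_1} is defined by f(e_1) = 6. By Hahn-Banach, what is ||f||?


The norm of f is given by ||f|| = sup_{||x||=1} |f(x)|.
On span{e_1}, ||e_1|| = 1, so ||f|| = |f(e_1)| / ||e_1||
= |6| / 1 = 6.0000

6.0000


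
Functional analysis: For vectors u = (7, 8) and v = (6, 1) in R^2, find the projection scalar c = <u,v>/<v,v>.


Computing <u,v> = 7*6 + 8*1 = 50
Computing <v,v> = 6^2 + 1^2 = 37
Projection coefficient = 50/37 = 1.3514

1.3514


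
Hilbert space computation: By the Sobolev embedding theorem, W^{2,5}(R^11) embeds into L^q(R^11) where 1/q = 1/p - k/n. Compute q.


Using the Sobolev embedding formula: 1/q = 1/p - k/n
1/q = 1/5 - 2/11 = 1/55
q = 1/(1/55) = 55

55.0000


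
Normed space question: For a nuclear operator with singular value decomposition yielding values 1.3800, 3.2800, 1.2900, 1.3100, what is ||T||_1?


The nuclear norm is the sum of all singular values.
||T||_1 = 1.3800 + 3.2800 + 1.2900 + 1.3100
= 7.2600

7.2600


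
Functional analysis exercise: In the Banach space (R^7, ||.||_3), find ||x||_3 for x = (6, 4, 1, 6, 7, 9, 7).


The l^3 norm = (sum |x_i|^3)^(1/3)
Sum of 3th powers = 216 + 64 + 1 + 216 + 343 + 729 + 343 = 1912
||x||_3 = (1912)^(1/3) = 12.4116

12.4116


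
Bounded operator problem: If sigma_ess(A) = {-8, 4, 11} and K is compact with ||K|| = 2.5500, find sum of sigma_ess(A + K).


By Weyl's theorem, the essential spectrum is invariant under compact perturbations.
sigma_ess(A + K) = sigma_ess(A) = {-8, 4, 11}
Sum = -8 + 4 + 11 = 7

7


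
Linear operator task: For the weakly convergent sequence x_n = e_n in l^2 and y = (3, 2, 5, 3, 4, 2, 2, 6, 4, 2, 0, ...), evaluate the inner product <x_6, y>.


x_6 = e_6 is the standard basis vector with 1 in position 6.
<x_6, y> = y_6 = 2
As n -> infinity, <x_n, y> -> 0, confirming weak convergence of (x_n) to 0.

2


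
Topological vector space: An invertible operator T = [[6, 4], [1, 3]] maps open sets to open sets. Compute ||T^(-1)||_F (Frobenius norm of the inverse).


det(T) = 6*3 - 4*1 = 14
T^(-1) = (1/14) * [[3, -4], [-1, 6]] = [[0.2143, -0.2857], [-0.0714, 0.4286]]
||T^(-1)||_F^2 = 0.2143^2 + (-0.2857)^2 + (-0.0714)^2 + 0.4286^2 = 0.3163
||T^(-1)||_F = sqrt(0.3163) = 0.5624

0.5624


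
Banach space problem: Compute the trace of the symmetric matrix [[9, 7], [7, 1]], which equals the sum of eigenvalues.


For a self-adjoint (symmetric) matrix, the eigenvalues are real.
The sum of eigenvalues equals the trace of the matrix.
trace = 9 + 1 = 10

10


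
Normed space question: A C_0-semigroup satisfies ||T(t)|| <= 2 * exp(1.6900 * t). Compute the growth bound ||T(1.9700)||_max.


||T(1.9700)|| <= 2 * exp(1.6900 * 1.9700)
= 2 * exp(3.3293)
= 2 * 27.9188
= 55.8376

55.8376


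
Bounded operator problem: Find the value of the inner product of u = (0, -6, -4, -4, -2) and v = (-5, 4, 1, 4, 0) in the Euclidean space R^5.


Computing the standard inner product <u, v> = sum u_i * v_i
= 0*-5 + -6*4 + -4*1 + -4*4 + -2*0
= 0 + -24 + -4 + -16 + 0
= -44

-44


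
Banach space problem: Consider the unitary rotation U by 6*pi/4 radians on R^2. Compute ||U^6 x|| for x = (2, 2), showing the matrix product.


U is a rotation by theta = 6*pi/4
U^6 = rotation by 6*theta = 36*pi/4 = 4*pi/4 (mod 2*pi)
cos(4*pi/4) = -1.0000, sin(4*pi/4) = 0.0000
U^6 x = (-1.0000 * 2 - 0.0000 * 2, 0.0000 * 2 + -1.0000 * 2)
= (-2.0000, -2.0000)
||U^6 x|| = sqrt((-2.0000)^2 + (-2.0000)^2) = sqrt(8.0000) = 2.8284

2.8284


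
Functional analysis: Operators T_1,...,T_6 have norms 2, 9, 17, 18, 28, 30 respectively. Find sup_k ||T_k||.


By the Uniform Boundedness Principle, the supremum of norms is finite.
sup_k ||T_k|| = max(2, 9, 17, 18, 28, 30) = 30

30


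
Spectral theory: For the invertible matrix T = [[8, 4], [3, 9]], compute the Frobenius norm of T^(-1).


det(T) = 8*9 - 4*3 = 60
T^(-1) = (1/60) * [[9, -4], [-3, 8]] = [[0.1500, -0.0667], [-0.0500, 0.1333]]
||T^(-1)||_F^2 = 0.1500^2 + (-0.0667)^2 + (-0.0500)^2 + 0.1333^2 = 0.0472
||T^(-1)||_F = sqrt(0.0472) = 0.2173

0.2173


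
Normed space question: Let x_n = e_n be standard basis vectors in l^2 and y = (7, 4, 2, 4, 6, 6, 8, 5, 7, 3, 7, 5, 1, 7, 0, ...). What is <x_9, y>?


x_9 = e_9 is the standard basis vector with 1 in position 9.
<x_9, y> = y_9 = 7
As n -> infinity, <x_n, y> -> 0, confirming weak convergence of (x_n) to 0.

7


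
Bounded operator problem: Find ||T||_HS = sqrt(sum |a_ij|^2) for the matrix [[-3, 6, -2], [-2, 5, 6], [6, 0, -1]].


The Hilbert-Schmidt norm is sqrt(sum of squares of all entries).
Sum of squares = (-3)^2 + 6^2 + (-2)^2 + (-2)^2 + 5^2 + 6^2 + 6^2 + 0^2 + (-1)^2
= 9 + 36 + 4 + 4 + 25 + 36 + 36 + 0 + 1 = 151
||T||_HS = sqrt(151) = 12.2882

12.2882


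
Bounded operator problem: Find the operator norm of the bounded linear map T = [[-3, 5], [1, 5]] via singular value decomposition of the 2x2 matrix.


A^T A = [[10, -10], [-10, 50]]
trace(A^T A) = 60, det(A^T A) = 400
discriminant = 60^2 - 4*400 = 2000
Largest eigenvalue of A^T A = (trace + sqrt(disc))/2 = 52.3607
||T|| = sqrt(52.3607) = 7.2361

7.2361


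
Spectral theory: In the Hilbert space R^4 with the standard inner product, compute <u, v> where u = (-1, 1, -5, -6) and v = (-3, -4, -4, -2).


Computing the standard inner product <u, v> = sum u_i * v_i
= -1*-3 + 1*-4 + -5*-4 + -6*-2
= 3 + -4 + 20 + 12
= 31

31


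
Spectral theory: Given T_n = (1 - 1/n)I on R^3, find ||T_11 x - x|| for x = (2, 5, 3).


T_11 x - x = (1 - 1/11)x - x = -x/11
||x|| = sqrt(38) = 6.1644
||T_11 x - x|| = ||x||/11 = 6.1644/11 = 0.5604

0.5604


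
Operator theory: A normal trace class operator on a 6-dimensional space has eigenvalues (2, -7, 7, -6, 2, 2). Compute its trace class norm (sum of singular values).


For a normal operator, singular values equal |eigenvalues|.
Trace norm = sum |lambda_i| = 2 + 7 + 7 + 6 + 2 + 2
= 26

26


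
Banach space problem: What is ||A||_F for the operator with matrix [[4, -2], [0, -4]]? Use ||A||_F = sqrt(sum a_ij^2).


||A||_F^2 = sum a_ij^2
= 4^2 + (-2)^2 + 0^2 + (-4)^2
= 16 + 4 + 0 + 16 = 36
||A||_F = sqrt(36) = 6.0000

6.0000


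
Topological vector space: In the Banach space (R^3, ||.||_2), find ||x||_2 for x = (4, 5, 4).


The l^2 norm = (sum |x_i|^2)^(1/2)
Sum of 2th powers = 16 + 25 + 16 = 57
||x||_2 = (57)^(1/2) = 7.5498

7.5498


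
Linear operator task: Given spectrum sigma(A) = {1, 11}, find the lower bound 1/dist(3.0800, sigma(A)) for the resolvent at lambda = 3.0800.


dist(3.0800, {1, 11}) = min(|3.0800 - 1|, |3.0800 - 11|)
= min(2.0800, 7.9200) = 2.0800
Resolvent bound = 1/2.0800 = 0.4808

0.4808


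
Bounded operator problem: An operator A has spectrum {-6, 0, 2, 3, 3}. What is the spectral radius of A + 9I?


Spectrum of A + 9I = {3, 9, 11, 12, 12}
Spectral radius = max |lambda| over the shifted spectrum
= max(3, 9, 11, 12, 12) = 12

12


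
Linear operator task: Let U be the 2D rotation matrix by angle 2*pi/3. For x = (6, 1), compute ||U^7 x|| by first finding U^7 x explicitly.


U is a rotation by theta = 2*pi/3
U^7 = rotation by 7*theta = 14*pi/3 = 2*pi/3 (mod 2*pi)
cos(2*pi/3) = -0.5000, sin(2*pi/3) = 0.8660
U^7 x = (-0.5000 * 6 - 0.8660 * 1, 0.8660 * 6 + -0.5000 * 1)
= (-3.8660, 4.6962)
||U^7 x|| = sqrt((-3.8660)^2 + 4.6962^2) = sqrt(37.0000) = 6.0828

6.0828


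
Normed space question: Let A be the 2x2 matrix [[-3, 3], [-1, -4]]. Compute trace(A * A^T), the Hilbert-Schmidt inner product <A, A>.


trace(A * A^T) = sum of squares of all entries
= (-3)^2 + 3^2 + (-1)^2 + (-4)^2
= 9 + 9 + 1 + 16
= 35

35


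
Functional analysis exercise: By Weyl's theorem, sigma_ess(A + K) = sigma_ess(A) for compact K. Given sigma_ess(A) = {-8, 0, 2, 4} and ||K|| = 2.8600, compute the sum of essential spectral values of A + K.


By Weyl's theorem, the essential spectrum is invariant under compact perturbations.
sigma_ess(A + K) = sigma_ess(A) = {-8, 0, 2, 4}
Sum = -8 + 0 + 2 + 4 = -2

-2


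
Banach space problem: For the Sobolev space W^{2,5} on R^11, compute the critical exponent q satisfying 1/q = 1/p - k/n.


Using the Sobolev embedding formula: 1/q = 1/p - k/n
1/q = 1/5 - 2/11 = 1/55
q = 1/(1/55) = 55

55.0000


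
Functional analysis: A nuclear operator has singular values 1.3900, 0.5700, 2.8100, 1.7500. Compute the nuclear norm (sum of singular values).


The nuclear norm is the sum of all singular values.
||T||_1 = 1.3900 + 0.5700 + 2.8100 + 1.7500
= 6.5200

6.5200


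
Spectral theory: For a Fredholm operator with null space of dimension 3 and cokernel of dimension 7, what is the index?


The Fredholm index is defined as ind(T) = dim(ker T) - dim(coker T)
= 3 - 7
= -4

-4


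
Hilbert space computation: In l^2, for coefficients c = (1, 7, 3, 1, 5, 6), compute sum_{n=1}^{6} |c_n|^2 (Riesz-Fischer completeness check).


sum |c_n|^2 = 1^2 + 7^2 + 3^2 + 1^2 + 5^2 + 6^2
= 1 + 49 + 9 + 1 + 25 + 36
= 121

121


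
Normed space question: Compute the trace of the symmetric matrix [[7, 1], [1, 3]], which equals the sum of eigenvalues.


For a self-adjoint (symmetric) matrix, the eigenvalues are real.
The sum of eigenvalues equals the trace of the matrix.
trace = 7 + 3 = 10

10


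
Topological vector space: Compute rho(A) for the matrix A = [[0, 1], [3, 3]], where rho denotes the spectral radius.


For a 2x2 matrix, eigenvalues satisfy lambda^2 - (trace)*lambda + det = 0
trace = 0 + 3 = 3
det = 0*3 - 1*3 = -3
discriminant = 3^2 - 4*(-3) = 21
spectral radius = max |eigenvalue| = 3.7913

3.7913


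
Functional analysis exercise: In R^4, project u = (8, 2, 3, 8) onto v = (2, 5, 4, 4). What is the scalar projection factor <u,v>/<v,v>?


Computing <u,v> = 8*2 + 2*5 + 3*4 + 8*4 = 70
Computing <v,v> = 2^2 + 5^2 + 4^2 + 4^2 = 61
Projection coefficient = 70/61 = 1.1475

1.1475


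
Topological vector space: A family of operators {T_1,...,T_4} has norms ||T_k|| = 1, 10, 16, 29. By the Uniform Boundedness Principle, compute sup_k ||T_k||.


By the Uniform Boundedness Principle, the supremum of norms is finite.
sup_k ||T_k|| = max(1, 10, 16, 29) = 29

29


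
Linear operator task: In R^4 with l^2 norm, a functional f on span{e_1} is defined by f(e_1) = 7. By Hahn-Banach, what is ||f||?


The norm of f is given by ||f|| = sup_{||x||=1} |f(x)|.
On span{e_1}, ||e_1|| = 1, so ||f|| = |f(e_1)| / ||e_1||
= |7| / 1 = 7.0000

7.0000


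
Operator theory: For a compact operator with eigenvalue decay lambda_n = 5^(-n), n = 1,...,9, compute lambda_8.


The eigenvalue formula gives lambda_8 = 1/5^8
= 1/390625
= 2.5600e-06

2.5600e-06


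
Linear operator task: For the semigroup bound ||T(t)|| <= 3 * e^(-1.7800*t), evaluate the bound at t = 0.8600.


||T(0.8600)|| <= 3 * exp(-1.7800 * 0.8600)
= 3 * exp(-1.5308)
= 3 * 0.2164
= 0.6491

0.6491


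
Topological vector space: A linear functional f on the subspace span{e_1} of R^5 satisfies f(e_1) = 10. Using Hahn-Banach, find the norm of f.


The norm of f is given by ||f|| = sup_{||x||=1} |f(x)|.
On span{e_1}, ||e_1|| = 1, so ||f|| = |f(e_1)| / ||e_1||
= |10| / 1 = 10.0000

10.0000


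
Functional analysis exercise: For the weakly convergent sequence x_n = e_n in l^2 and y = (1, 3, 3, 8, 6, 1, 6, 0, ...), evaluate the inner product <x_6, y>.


x_6 = e_6 is the standard basis vector with 1 in position 6.
<x_6, y> = y_6 = 1
As n -> infinity, <x_n, y> -> 0, confirming weak convergence of (x_n) to 0.

1


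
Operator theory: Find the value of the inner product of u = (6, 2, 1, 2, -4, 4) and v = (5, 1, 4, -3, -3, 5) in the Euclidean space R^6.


Computing the standard inner product <u, v> = sum u_i * v_i
= 6*5 + 2*1 + 1*4 + 2*-3 + -4*-3 + 4*5
= 30 + 2 + 4 + -6 + 12 + 20
= 62

62


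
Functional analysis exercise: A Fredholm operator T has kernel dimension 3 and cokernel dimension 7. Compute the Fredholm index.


The Fredholm index is defined as ind(T) = dim(ker T) - dim(coker T)
= 3 - 7
= -4

-4


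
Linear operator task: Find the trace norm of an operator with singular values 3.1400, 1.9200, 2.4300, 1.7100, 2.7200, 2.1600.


The nuclear norm is the sum of all singular values.
||T||_1 = 3.1400 + 1.9200 + 2.4300 + 1.7100 + 2.7200 + 2.1600
= 14.0800

14.0800


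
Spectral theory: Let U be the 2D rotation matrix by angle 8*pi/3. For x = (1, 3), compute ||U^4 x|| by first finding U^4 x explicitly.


U is a rotation by theta = 8*pi/3
U^4 = rotation by 4*theta = 32*pi/3 = 2*pi/3 (mod 2*pi)
cos(2*pi/3) = -0.5000, sin(2*pi/3) = 0.8660
U^4 x = (-0.5000 * 1 - 0.8660 * 3, 0.8660 * 1 + -0.5000 * 3)
= (-3.0981, -0.6340)
||U^4 x|| = sqrt((-3.0981)^2 + (-0.6340)^2) = sqrt(10.0000) = 3.1623

3.1623


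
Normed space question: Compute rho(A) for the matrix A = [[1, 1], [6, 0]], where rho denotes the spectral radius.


For a 2x2 matrix, eigenvalues satisfy lambda^2 - (trace)*lambda + det = 0
trace = 1 + 0 = 1
det = 1*0 - 1*6 = -6
discriminant = 1^2 - 4*(-6) = 25
spectral radius = max |eigenvalue| = 3.0000

3.0000


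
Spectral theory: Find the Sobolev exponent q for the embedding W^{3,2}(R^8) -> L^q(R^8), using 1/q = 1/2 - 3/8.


Using the Sobolev embedding formula: 1/q = 1/p - k/n
1/q = 1/2 - 3/8 = 1/8
q = 1/(1/8) = 8

8.0000


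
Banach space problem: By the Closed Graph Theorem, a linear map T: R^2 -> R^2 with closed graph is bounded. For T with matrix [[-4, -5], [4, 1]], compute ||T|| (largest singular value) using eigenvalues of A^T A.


A^T A = [[32, 24], [24, 26]]
trace(A^T A) = 58, det(A^T A) = 256
discriminant = 58^2 - 4*256 = 2340
Largest eigenvalue of A^T A = (trace + sqrt(disc))/2 = 53.1868
||T|| = sqrt(53.1868) = 7.2929

7.2929


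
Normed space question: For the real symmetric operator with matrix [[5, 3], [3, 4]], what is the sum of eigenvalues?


For a self-adjoint (symmetric) matrix, the eigenvalues are real.
The sum of eigenvalues equals the trace of the matrix.
trace = 5 + 4 = 9

9


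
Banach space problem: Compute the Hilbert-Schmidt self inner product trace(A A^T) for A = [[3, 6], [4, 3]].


trace(A * A^T) = sum of squares of all entries
= 3^2 + 6^2 + 4^2 + 3^2
= 9 + 36 + 16 + 9
= 70

70


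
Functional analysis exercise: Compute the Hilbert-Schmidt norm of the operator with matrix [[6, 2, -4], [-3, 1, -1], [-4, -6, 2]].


The Hilbert-Schmidt norm is sqrt(sum of squares of all entries).
Sum of squares = 6^2 + 2^2 + (-4)^2 + (-3)^2 + 1^2 + (-1)^2 + (-4)^2 + (-6)^2 + 2^2
= 36 + 4 + 16 + 9 + 1 + 1 + 16 + 36 + 4 = 123
||T||_HS = sqrt(123) = 11.0905

11.0905


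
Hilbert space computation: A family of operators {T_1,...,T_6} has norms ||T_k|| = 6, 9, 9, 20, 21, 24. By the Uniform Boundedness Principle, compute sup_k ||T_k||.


By the Uniform Boundedness Principle, the supremum of norms is finite.
sup_k ||T_k|| = max(6, 9, 9, 20, 21, 24) = 24

24


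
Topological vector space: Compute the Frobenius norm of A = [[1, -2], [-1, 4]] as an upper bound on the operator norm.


||A||_F^2 = sum a_ij^2
= 1^2 + (-2)^2 + (-1)^2 + 4^2
= 1 + 4 + 1 + 16 = 22
||A||_F = sqrt(22) = 4.6904

4.6904


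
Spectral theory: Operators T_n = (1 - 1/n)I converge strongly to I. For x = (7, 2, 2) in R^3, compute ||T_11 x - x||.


T_11 x - x = (1 - 1/11)x - x = -x/11
||x|| = sqrt(57) = 7.5498
||T_11 x - x|| = ||x||/11 = 7.5498/11 = 0.6863

0.6863


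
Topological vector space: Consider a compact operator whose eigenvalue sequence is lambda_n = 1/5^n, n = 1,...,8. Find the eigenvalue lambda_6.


The eigenvalue formula gives lambda_6 = 1/5^6
= 1/15625
= 6.4000e-05

6.4000e-05


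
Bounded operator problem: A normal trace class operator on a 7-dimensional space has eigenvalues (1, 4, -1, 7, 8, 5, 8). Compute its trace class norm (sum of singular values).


For a normal operator, singular values equal |eigenvalues|.
Trace norm = sum |lambda_i| = 1 + 4 + 1 + 7 + 8 + 5 + 8
= 34

34


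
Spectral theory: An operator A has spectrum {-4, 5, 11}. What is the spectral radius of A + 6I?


Spectrum of A + 6I = {2, 11, 17}
Spectral radius = max |lambda| over the shifted spectrum
= max(2, 11, 17) = 17

17


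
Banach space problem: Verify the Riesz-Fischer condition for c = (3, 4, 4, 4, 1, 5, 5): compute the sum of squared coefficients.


sum |c_n|^2 = 3^2 + 4^2 + 4^2 + 4^2 + 1^2 + 5^2 + 5^2
= 9 + 16 + 16 + 16 + 1 + 25 + 25
= 108

108


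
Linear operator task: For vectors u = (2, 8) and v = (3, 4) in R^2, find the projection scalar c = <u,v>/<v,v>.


Computing <u,v> = 2*3 + 8*4 = 38
Computing <v,v> = 3^2 + 4^2 = 25
Projection coefficient = 38/25 = 1.5200

1.5200


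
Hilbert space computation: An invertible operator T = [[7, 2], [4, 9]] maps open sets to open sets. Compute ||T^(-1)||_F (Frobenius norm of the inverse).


det(T) = 7*9 - 2*4 = 55
T^(-1) = (1/55) * [[9, -2], [-4, 7]] = [[0.1636, -0.0364], [-0.0727, 0.1273]]
||T^(-1)||_F^2 = 0.1636^2 + (-0.0364)^2 + (-0.0727)^2 + 0.1273^2 = 0.0496
||T^(-1)||_F = sqrt(0.0496) = 0.2227

0.2227


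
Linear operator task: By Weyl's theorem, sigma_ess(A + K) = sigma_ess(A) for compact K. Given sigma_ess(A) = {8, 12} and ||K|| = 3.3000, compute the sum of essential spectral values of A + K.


By Weyl's theorem, the essential spectrum is invariant under compact perturbations.
sigma_ess(A + K) = sigma_ess(A) = {8, 12}
Sum = 8 + 12 = 20

20


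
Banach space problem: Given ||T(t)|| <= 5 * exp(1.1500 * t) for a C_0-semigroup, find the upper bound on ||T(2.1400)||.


||T(2.1400)|| <= 5 * exp(1.1500 * 2.1400)
= 5 * exp(2.4610)
= 5 * 11.7165
= 58.5826

58.5826


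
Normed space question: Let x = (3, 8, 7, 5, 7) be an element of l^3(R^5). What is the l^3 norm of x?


The l^3 norm = (sum |x_i|^3)^(1/3)
Sum of 3th powers = 27 + 512 + 343 + 125 + 343 = 1350
||x||_3 = (1350)^(1/3) = 11.0521

11.0521


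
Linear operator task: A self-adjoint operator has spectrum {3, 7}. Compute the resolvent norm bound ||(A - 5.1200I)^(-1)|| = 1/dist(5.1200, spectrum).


dist(5.1200, {3, 7}) = min(|5.1200 - 3|, |5.1200 - 7|)
= min(2.1200, 1.8800) = 1.8800
Resolvent bound = 1/1.8800 = 0.5319

0.5319


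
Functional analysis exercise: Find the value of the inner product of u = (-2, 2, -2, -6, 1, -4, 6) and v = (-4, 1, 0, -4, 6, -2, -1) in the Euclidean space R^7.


Computing the standard inner product <u, v> = sum u_i * v_i
= -2*-4 + 2*1 + -2*0 + -6*-4 + 1*6 + -4*-2 + 6*-1
= 8 + 2 + 0 + 24 + 6 + 8 + -6
= 42

42


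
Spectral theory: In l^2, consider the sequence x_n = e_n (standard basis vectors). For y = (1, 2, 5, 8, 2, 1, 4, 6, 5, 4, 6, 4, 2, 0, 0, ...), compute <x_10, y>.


x_10 = e_10 is the standard basis vector with 1 in position 10.
<x_10, y> = y_10 = 4
As n -> infinity, <x_n, y> -> 0, confirming weak convergence of (x_n) to 0.

4


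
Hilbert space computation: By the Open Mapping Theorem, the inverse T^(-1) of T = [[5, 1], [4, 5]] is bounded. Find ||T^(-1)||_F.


det(T) = 5*5 - 1*4 = 21
T^(-1) = (1/21) * [[5, -1], [-4, 5]] = [[0.2381, -0.0476], [-0.1905, 0.2381]]
||T^(-1)||_F^2 = 0.2381^2 + (-0.0476)^2 + (-0.1905)^2 + 0.2381^2 = 0.1519
||T^(-1)||_F = sqrt(0.1519) = 0.3898

0.3898


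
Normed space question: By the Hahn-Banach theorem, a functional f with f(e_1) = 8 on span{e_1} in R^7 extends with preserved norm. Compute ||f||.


The norm of f is given by ||f|| = sup_{||x||=1} |f(x)|.
On span{e_1}, ||e_1|| = 1, so ||f|| = |f(e_1)| / ||e_1||
= |8| / 1 = 8.0000

8.0000


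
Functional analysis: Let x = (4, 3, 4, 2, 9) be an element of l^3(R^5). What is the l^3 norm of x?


The l^3 norm = (sum |x_i|^3)^(1/3)
Sum of 3th powers = 64 + 27 + 64 + 8 + 729 = 892
||x||_3 = (892)^(1/3) = 9.6262

9.6262


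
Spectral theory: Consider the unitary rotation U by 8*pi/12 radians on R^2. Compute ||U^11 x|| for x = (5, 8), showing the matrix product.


U is a rotation by theta = 8*pi/12
U^11 = rotation by 11*theta = 88*pi/12 = 16*pi/12 (mod 2*pi)
cos(16*pi/12) = -0.5000, sin(16*pi/12) = -0.8660
U^11 x = (-0.5000 * 5 - -0.8660 * 8, -0.8660 * 5 + -0.5000 * 8)
= (4.4282, -8.3301)
||U^11 x|| = sqrt(4.4282^2 + (-8.3301)^2) = sqrt(89.0000) = 9.4340

9.4340


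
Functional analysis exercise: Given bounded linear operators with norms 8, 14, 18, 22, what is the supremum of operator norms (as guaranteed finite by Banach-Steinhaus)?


By the Uniform Boundedness Principle, the supremum of norms is finite.
sup_k ||T_k|| = max(8, 14, 18, 22) = 22

22


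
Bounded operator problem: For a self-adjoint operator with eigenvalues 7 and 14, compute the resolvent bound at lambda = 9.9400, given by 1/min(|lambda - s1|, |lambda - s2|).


dist(9.9400, {7, 14}) = min(|9.9400 - 7|, |9.9400 - 14|)
= min(2.9400, 4.0600) = 2.9400
Resolvent bound = 1/2.9400 = 0.3401

0.3401


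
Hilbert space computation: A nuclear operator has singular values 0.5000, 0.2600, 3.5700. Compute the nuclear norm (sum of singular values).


The nuclear norm is the sum of all singular values.
||T||_1 = 0.5000 + 0.2600 + 3.5700
= 4.3300

4.3300


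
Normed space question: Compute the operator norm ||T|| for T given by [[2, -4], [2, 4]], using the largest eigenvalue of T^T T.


A^T A = [[8, 0], [0, 32]]
trace(A^T A) = 40, det(A^T A) = 256
discriminant = 40^2 - 4*256 = 576
Largest eigenvalue of A^T A = (trace + sqrt(disc))/2 = 32.0000
||T|| = sqrt(32.0000) = 5.6569

5.6569


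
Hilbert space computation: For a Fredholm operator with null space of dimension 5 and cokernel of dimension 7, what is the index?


The Fredholm index is defined as ind(T) = dim(ker T) - dim(coker T)
= 5 - 7
= -2

-2


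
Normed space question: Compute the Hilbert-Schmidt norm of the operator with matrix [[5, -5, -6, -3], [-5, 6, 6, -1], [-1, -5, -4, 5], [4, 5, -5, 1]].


The Hilbert-Schmidt norm is sqrt(sum of squares of all entries).
Sum of squares = 5^2 + (-5)^2 + (-6)^2 + (-3)^2 + (-5)^2 + 6^2 + 6^2 + (-1)^2 + (-1)^2 + (-5)^2 + (-4)^2 + 5^2 + 4^2 + 5^2 + (-5)^2 + 1^2
= 25 + 25 + 36 + 9 + 25 + 36 + 36 + 1 + 1 + 25 + 16 + 25 + 16 + 25 + 25 + 1 = 327
||T||_HS = sqrt(327) = 18.0831

18.0831


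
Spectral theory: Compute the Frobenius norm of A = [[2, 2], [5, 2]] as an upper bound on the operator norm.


||A||_F^2 = sum a_ij^2
= 2^2 + 2^2 + 5^2 + 2^2
= 4 + 4 + 25 + 4 = 37
||A||_F = sqrt(37) = 6.0828

6.0828


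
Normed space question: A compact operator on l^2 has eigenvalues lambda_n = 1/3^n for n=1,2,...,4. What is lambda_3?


The eigenvalue formula gives lambda_3 = 1/3^3
= 1/27
= 0.0370

0.0370


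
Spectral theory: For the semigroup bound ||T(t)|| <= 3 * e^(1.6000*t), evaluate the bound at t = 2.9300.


||T(2.9300)|| <= 3 * exp(1.6000 * 2.9300)
= 3 * exp(4.6880)
= 3 * 108.6357
= 325.9071

325.9071


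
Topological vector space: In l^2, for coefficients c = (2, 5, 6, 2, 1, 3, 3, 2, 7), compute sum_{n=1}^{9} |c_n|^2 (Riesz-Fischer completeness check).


sum |c_n|^2 = 2^2 + 5^2 + 6^2 + 2^2 + 1^2 + 3^2 + 3^2 + 2^2 + 7^2
= 4 + 25 + 36 + 4 + 1 + 9 + 9 + 4 + 49
= 141

141


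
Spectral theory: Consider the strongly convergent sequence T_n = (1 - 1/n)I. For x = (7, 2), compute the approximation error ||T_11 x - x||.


T_11 x - x = (1 - 1/11)x - x = -x/11
||x|| = sqrt(53) = 7.2801
||T_11 x - x|| = ||x||/11 = 7.2801/11 = 0.6618

0.6618


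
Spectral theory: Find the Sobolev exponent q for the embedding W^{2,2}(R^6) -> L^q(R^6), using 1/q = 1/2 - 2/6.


Using the Sobolev embedding formula: 1/q = 1/p - k/n
1/q = 1/2 - 2/6 = 1/6
q = 1/(1/6) = 6

6.0000


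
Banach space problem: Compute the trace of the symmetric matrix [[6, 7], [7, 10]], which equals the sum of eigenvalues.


For a self-adjoint (symmetric) matrix, the eigenvalues are real.
The sum of eigenvalues equals the trace of the matrix.
trace = 6 + 10 = 16

16


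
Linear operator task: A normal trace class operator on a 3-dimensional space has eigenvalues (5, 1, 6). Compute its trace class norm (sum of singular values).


For a normal operator, singular values equal |eigenvalues|.
Trace norm = sum |lambda_i| = 5 + 1 + 6
= 12

12


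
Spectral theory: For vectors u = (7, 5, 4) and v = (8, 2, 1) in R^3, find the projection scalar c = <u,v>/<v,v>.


Computing <u,v> = 7*8 + 5*2 + 4*1 = 70
Computing <v,v> = 8^2 + 2^2 + 1^2 = 69
Projection coefficient = 70/69 = 1.0145

1.0145


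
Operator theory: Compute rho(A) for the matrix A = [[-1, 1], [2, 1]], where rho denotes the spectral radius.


For a 2x2 matrix, eigenvalues satisfy lambda^2 - (trace)*lambda + det = 0
trace = -1 + 1 = 0
det = -1*1 - 1*2 = -3
discriminant = 0^2 - 4*(-3) = 12
spectral radius = max |eigenvalue| = 1.7321

1.7321


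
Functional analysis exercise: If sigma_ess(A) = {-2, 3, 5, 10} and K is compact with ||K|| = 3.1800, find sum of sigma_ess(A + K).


By Weyl's theorem, the essential spectrum is invariant under compact perturbations.
sigma_ess(A + K) = sigma_ess(A) = {-2, 3, 5, 10}
Sum = -2 + 3 + 5 + 10 = 16

16


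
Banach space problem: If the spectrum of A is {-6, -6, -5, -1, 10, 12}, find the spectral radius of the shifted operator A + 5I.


Spectrum of A + 5I = {-1, -1, 0, 4, 15, 17}
Spectral radius = max |lambda| over the shifted spectrum
= max(1, 1, 0, 4, 15, 17) = 17

17


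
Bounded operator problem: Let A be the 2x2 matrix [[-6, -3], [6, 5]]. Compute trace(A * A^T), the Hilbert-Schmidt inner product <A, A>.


trace(A * A^T) = sum of squares of all entries
= (-6)^2 + (-3)^2 + 6^2 + 5^2
= 36 + 9 + 36 + 25
= 106

106


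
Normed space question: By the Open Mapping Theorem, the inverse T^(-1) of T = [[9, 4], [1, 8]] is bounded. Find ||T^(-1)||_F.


det(T) = 9*8 - 4*1 = 68
T^(-1) = (1/68) * [[8, -4], [-1, 9]] = [[0.1176, -0.0588], [-0.0147, 0.1324]]
||T^(-1)||_F^2 = 0.1176^2 + (-0.0588)^2 + (-0.0147)^2 + 0.1324^2 = 0.0350
||T^(-1)||_F = sqrt(0.0350) = 0.1872

0.1872


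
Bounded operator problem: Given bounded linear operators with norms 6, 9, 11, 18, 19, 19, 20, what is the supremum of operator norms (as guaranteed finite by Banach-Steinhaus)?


By the Uniform Boundedness Principle, the supremum of norms is finite.
sup_k ||T_k|| = max(6, 9, 11, 18, 19, 19, 20) = 20

20


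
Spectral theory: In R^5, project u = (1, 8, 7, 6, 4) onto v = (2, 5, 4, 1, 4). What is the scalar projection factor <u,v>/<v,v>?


Computing <u,v> = 1*2 + 8*5 + 7*4 + 6*1 + 4*4 = 92
Computing <v,v> = 2^2 + 5^2 + 4^2 + 1^2 + 4^2 = 62
Projection coefficient = 92/62 = 1.4839

1.4839


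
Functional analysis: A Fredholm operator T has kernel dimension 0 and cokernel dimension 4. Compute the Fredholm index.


The Fredholm index is defined as ind(T) = dim(ker T) - dim(coker T)
= 0 - 4
= -4

-4


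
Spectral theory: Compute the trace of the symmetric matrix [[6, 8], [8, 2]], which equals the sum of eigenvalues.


For a self-adjoint (symmetric) matrix, the eigenvalues are real.
The sum of eigenvalues equals the trace of the matrix.
trace = 6 + 2 = 8

8


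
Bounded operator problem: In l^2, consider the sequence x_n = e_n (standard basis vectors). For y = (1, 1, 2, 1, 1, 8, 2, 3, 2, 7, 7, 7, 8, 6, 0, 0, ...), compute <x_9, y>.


x_9 = e_9 is the standard basis vector with 1 in position 9.
<x_9, y> = y_9 = 2
As n -> infinity, <x_n, y> -> 0, confirming weak convergence of (x_n) to 0.

2


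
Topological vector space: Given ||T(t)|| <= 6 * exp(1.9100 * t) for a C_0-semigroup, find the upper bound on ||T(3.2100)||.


||T(3.2100)|| <= 6 * exp(1.9100 * 3.2100)
= 6 * exp(6.1311)
= 6 * 459.9418
= 2759.6509

2759.6509


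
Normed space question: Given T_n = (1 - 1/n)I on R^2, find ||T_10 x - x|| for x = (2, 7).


T_10 x - x = (1 - 1/10)x - x = -x/10
||x|| = sqrt(53) = 7.2801
||T_10 x - x|| = ||x||/10 = 7.2801/10 = 0.7280

0.7280


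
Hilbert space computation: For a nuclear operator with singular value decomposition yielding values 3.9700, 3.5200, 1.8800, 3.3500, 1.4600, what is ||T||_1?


The nuclear norm is the sum of all singular values.
||T||_1 = 3.9700 + 3.5200 + 1.8800 + 3.3500 + 1.4600
= 14.1800

14.1800


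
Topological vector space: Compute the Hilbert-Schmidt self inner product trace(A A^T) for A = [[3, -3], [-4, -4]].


trace(A * A^T) = sum of squares of all entries
= 3^2 + (-3)^2 + (-4)^2 + (-4)^2
= 9 + 9 + 16 + 16
= 50

50


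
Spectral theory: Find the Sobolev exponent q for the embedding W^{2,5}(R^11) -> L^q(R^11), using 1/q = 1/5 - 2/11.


Using the Sobolev embedding formula: 1/q = 1/p - k/n
1/q = 1/5 - 2/11 = 1/55
q = 1/(1/55) = 55

55.0000


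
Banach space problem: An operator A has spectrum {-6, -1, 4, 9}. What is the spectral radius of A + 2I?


Spectrum of A + 2I = {-4, 1, 6, 11}
Spectral radius = max |lambda| over the shifted spectrum
= max(4, 1, 6, 11) = 11

11


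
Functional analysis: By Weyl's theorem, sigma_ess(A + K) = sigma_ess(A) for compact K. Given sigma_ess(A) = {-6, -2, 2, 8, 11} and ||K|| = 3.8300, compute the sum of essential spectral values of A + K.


By Weyl's theorem, the essential spectrum is invariant under compact perturbations.
sigma_ess(A + K) = sigma_ess(A) = {-6, -2, 2, 8, 11}
Sum = -6 + -2 + 2 + 8 + 11 = 13

13


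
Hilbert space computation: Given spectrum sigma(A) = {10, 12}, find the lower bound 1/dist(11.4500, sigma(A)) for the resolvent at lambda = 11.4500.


dist(11.4500, {10, 12}) = min(|11.4500 - 10|, |11.4500 - 12|)
= min(1.4500, 0.5500) = 0.5500
Resolvent bound = 1/0.5500 = 1.8182

1.8182


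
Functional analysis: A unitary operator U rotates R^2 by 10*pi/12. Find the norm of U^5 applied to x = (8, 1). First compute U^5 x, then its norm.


U is a rotation by theta = 10*pi/12
U^5 = rotation by 5*theta = 50*pi/12 = 2*pi/12 (mod 2*pi)
cos(2*pi/12) = 0.8660, sin(2*pi/12) = 0.5000
U^5 x = (0.8660 * 8 - 0.5000 * 1, 0.5000 * 8 + 0.8660 * 1)
= (6.4282, 4.8660)
||U^5 x|| = sqrt(6.4282^2 + 4.8660^2) = sqrt(65.0000) = 8.0623

8.0623


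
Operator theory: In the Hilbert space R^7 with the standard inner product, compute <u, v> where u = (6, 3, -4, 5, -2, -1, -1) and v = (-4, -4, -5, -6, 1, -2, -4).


Computing the standard inner product <u, v> = sum u_i * v_i
= 6*-4 + 3*-4 + -4*-5 + 5*-6 + -2*1 + -1*-2 + -1*-4
= -24 + -12 + 20 + -30 + -2 + 2 + 4
= -42

-42


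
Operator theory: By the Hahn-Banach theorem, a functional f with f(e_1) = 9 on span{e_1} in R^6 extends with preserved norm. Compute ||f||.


The norm of f is given by ||f|| = sup_{||x||=1} |f(x)|.
On span{e_1}, ||e_1|| = 1, so ||f|| = |f(e_1)| / ||e_1||
= |9| / 1 = 9.0000

9.0000


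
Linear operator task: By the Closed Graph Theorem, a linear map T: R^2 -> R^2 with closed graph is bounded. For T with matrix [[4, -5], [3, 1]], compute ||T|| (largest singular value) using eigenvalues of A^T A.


A^T A = [[25, -17], [-17, 26]]
trace(A^T A) = 51, det(A^T A) = 361
discriminant = 51^2 - 4*361 = 1157
Largest eigenvalue of A^T A = (trace + sqrt(disc))/2 = 42.5074
||T|| = sqrt(42.5074) = 6.5198

6.5198


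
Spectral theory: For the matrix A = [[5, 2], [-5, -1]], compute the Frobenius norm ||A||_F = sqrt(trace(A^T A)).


||A||_F^2 = sum a_ij^2
= 5^2 + 2^2 + (-5)^2 + (-1)^2
= 25 + 4 + 25 + 1 = 55
||A||_F = sqrt(55) = 7.4162

7.4162


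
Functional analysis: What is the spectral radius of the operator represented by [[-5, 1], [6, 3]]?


For a 2x2 matrix, eigenvalues satisfy lambda^2 - (trace)*lambda + det = 0
trace = -5 + 3 = -2
det = -5*3 - 1*6 = -21
discriminant = (-2)^2 - 4*(-21) = 88
spectral radius = max |eigenvalue| = 5.6904

5.6904


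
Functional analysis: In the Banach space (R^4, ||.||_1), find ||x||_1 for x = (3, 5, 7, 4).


The l^1 norm equals the sum of absolute values of all components.
||x||_1 = 3 + 5 + 7 + 4
= 19

19.0000


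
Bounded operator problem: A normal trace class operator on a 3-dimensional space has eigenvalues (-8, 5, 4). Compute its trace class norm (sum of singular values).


For a normal operator, singular values equal |eigenvalues|.
Trace norm = sum |lambda_i| = 8 + 5 + 4
= 17

17


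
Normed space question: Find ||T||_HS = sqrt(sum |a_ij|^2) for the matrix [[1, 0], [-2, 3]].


The Hilbert-Schmidt norm is sqrt(sum of squares of all entries).
Sum of squares = 1^2 + 0^2 + (-2)^2 + 3^2
= 1 + 0 + 4 + 9 = 14
||T||_HS = sqrt(14) = 3.7417

3.7417


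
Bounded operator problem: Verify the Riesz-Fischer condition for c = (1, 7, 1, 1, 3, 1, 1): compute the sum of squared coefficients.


sum |c_n|^2 = 1^2 + 7^2 + 1^2 + 1^2 + 3^2 + 1^2 + 1^2
= 1 + 49 + 1 + 1 + 9 + 1 + 1
= 63

63


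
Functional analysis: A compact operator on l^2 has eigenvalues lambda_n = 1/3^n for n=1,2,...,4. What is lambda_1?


The eigenvalue formula gives lambda_1 = 1/3^1
= 1/3
= 0.3333

0.3333


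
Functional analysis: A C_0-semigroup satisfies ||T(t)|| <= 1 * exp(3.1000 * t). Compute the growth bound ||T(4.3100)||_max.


||T(4.3100)|| <= 1 * exp(3.1000 * 4.3100)
= 1 * exp(13.3610)
= 1 * 634758.5695
= 634758.5695

634758.5695


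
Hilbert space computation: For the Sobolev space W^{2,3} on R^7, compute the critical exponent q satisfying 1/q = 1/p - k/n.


Using the Sobolev embedding formula: 1/q = 1/p - k/n
1/q = 1/3 - 2/7 = 1/21
q = 1/(1/21) = 21

21.0000


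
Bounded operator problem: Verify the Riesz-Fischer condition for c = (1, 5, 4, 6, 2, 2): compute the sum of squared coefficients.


sum |c_n|^2 = 1^2 + 5^2 + 4^2 + 6^2 + 2^2 + 2^2
= 1 + 25 + 16 + 36 + 4 + 4
= 86

86


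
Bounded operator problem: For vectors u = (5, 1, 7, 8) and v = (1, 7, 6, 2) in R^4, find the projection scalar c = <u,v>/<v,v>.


Computing <u,v> = 5*1 + 1*7 + 7*6 + 8*2 = 70
Computing <v,v> = 1^2 + 7^2 + 6^2 + 2^2 = 90
Projection coefficient = 70/90 = 0.7778

0.7778


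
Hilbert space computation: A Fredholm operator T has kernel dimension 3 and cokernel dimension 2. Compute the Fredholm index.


The Fredholm index is defined as ind(T) = dim(ker T) - dim(coker T)
= 3 - 2
= 1

1


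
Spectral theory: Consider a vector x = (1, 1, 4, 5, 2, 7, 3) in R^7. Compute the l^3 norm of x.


The l^3 norm = (sum |x_i|^3)^(1/3)
Sum of 3th powers = 1 + 1 + 64 + 125 + 8 + 343 + 27 = 569
||x||_3 = (569)^(1/3) = 8.2865

8.2865


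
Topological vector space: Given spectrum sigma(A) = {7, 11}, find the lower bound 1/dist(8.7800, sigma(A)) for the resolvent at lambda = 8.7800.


dist(8.7800, {7, 11}) = min(|8.7800 - 7|, |8.7800 - 11|)
= min(1.7800, 2.2200) = 1.7800
Resolvent bound = 1/1.7800 = 0.5618

0.5618


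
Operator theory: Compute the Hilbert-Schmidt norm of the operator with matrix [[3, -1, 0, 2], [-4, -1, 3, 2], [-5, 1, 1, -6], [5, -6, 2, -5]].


The Hilbert-Schmidt norm is sqrt(sum of squares of all entries).
Sum of squares = 3^2 + (-1)^2 + 0^2 + 2^2 + (-4)^2 + (-1)^2 + 3^2 + 2^2 + (-5)^2 + 1^2 + 1^2 + (-6)^2 + 5^2 + (-6)^2 + 2^2 + (-5)^2
= 9 + 1 + 0 + 4 + 16 + 1 + 9 + 4 + 25 + 1 + 1 + 36 + 25 + 36 + 4 + 25 = 197
||T||_HS = sqrt(197) = 14.0357

14.0357
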